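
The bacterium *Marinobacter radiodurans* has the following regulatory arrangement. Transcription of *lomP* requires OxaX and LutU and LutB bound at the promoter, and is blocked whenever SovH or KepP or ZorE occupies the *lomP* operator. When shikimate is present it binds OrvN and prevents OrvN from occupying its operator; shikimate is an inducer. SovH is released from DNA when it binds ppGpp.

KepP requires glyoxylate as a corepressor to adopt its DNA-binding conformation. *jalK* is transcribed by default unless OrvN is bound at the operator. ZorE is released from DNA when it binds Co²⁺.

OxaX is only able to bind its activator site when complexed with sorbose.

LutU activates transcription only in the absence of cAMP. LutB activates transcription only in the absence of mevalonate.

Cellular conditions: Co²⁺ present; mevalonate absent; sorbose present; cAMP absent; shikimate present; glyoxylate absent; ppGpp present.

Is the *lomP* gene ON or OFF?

ON

ppGpp is present, so SovH is inactive.
Sorbose is present, so OxaX is active.
Glyoxylate is absent, so KepP is inactive.
Co²⁺ is present, so ZorE is inactive.
cAMP is absent, so LutU is active.
Mevalonate is absent, so LutB is active.
No repressor is bound and OxaX and LutU and LutB are active, so *lomP* is transcribed.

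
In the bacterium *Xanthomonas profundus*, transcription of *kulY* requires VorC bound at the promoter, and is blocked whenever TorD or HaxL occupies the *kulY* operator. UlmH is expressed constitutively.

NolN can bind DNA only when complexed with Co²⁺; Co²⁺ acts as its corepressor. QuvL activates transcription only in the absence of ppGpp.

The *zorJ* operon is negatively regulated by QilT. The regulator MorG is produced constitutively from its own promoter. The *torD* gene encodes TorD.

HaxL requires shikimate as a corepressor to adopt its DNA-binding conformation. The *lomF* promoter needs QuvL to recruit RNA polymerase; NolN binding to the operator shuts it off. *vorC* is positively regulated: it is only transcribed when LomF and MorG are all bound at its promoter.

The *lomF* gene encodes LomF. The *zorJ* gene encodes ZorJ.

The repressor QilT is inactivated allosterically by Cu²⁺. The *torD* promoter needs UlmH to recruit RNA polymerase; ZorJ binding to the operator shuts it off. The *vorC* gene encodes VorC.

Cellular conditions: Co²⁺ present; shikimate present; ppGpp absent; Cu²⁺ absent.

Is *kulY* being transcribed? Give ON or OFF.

ppGpp is absent, so QuvL is active.
Co²⁺ is present, so NolN is active.
With repressor NolN bound, *lomF* is not transcribed.
So LomF is not produced.
MorG is produced constitutively and is active.
Required activator LomF is absent, so *vorC* is not transcribed.
So VorC is not produced.
UlmH is produced constitutively and is active.
Cu²⁺ is absent, so QilT is active.
With repressor QilT bound, *zorJ* is not transcribed.
So ZorJ is not produced.
No repressor is bound and UlmH is active, so *torD* is transcribed.
So TorD is produced and active.
Shikimate is present, so HaxL is active.
With repressor TorD bound, *kulY* is not transcribed.

OFF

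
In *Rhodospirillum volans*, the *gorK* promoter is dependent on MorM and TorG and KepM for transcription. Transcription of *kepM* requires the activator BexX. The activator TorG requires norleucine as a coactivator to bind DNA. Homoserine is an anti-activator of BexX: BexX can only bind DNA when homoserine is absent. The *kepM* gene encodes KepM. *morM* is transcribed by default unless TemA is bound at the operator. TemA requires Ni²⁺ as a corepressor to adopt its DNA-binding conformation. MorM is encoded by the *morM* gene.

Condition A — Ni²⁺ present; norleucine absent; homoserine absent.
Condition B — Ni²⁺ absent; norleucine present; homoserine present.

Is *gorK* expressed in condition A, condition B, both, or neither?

neither

Condition A:
Ni²⁺ is present, so TemA is active.
With repressor TemA bound, *morM* is not transcribed.
So MorM is not produced.
Norleucine is absent, so TorG is inactive.
Homoserine is absent, so BexX is active.
No repressor is bound and BexX is active, so *kepM* is transcribed.
So KepM is produced and active.
Required activator MorM is absent, so *gorK* is not transcribed.
→ *gorK* is OFF in A.
Condition B:
Ni²⁺ is absent, so TemA is inactive.
With no repressor bound, *morM* is transcribed.
So MorM is produced and active.
Norleucine is present, so TorG is active.
Homoserine is present, so BexX is inactive.
Required activator BexX is absent, so *kepM* is not transcribed.
So KepM is not produced.
Required activator KepM is absent, so *gorK* is not transcribed.
→ *gorK* is OFF in B.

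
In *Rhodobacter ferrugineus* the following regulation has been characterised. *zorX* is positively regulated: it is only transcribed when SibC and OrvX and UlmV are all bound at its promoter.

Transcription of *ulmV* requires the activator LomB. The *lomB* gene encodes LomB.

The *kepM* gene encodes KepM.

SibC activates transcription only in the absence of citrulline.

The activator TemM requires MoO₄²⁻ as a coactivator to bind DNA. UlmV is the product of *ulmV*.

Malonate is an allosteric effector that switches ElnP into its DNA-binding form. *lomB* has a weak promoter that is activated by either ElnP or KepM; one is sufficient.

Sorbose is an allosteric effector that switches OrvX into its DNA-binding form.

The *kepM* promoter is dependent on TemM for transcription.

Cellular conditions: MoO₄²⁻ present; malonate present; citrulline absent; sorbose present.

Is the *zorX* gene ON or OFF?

ON

Citrulline is absent, so SibC is active.
Sorbose is present, so OrvX is active.
Malonate is present, so ElnP is active.
MoO₄²⁻ is present, so TemM is active.
No repressor is bound and TemM is active, so *kepM* is transcribed.
So KepM is produced and active.
Activator ElnP is present, so *lomB* is transcribed.
So LomB is produced and active.
No repressor is bound and LomB is active, so *ulmV* is transcribed.
So UlmV is produced and active.
No repressor is bound and SibC and OrvX and UlmV are active, so *zorX* is transcribed.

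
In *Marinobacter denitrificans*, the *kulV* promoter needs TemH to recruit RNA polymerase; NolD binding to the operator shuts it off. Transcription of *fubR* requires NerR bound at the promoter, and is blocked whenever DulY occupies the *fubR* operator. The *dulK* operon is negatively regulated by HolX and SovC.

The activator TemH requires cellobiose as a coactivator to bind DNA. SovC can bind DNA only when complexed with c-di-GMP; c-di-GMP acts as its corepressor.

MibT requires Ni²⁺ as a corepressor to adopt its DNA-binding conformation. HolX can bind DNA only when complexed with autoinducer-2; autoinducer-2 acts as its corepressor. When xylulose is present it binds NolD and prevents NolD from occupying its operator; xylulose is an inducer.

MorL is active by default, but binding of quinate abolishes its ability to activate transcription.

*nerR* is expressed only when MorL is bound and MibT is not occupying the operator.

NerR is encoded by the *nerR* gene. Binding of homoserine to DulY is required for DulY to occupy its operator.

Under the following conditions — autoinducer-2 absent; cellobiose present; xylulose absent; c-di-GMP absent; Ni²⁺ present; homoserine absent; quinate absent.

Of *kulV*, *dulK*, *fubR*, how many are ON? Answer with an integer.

1

Xylulose is absent, so NolD is active.
Cellobiose is present, so TemH is active.
With repressor NolD bound, *kulV* is not transcribed.
→ *kulV* is OFF.
Autoinducer-2 is absent, so HolX is inactive.
c-di-GMP is absent, so SovC is inactive.
With no repressor bound, *dulK* is transcribed.
→ *dulK* is ON.
Homoserine is absent, so DulY is inactive.
Ni²⁺ is present, so MibT is active.
Quinate is absent, so MorL is active.
With repressor MibT bound, *nerR* is not transcribed.
So NerR is not produced.
Required activator NerR is absent, so *fubR* is not transcribed.
→ *fubR* is OFF.
1 of the 3 genes is transcribed.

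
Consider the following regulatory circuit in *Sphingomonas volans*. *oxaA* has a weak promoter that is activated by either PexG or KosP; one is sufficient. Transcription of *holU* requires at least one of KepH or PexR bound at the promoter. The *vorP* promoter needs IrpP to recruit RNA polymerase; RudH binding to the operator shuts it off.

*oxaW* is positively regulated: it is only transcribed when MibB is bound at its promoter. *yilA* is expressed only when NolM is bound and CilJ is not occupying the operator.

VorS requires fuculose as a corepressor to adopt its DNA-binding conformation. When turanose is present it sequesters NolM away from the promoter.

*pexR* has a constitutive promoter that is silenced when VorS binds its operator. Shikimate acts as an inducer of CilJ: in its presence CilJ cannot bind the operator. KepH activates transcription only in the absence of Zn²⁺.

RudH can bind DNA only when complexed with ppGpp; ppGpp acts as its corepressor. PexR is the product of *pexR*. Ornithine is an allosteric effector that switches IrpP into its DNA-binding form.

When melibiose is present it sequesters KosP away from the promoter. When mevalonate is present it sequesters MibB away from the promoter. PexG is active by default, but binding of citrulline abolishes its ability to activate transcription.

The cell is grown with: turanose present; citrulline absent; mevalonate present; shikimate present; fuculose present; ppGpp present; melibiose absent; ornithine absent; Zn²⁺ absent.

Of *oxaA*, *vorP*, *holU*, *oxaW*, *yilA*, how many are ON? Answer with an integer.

Citrulline is absent, so PexG is active.
Melibiose is absent, so KosP is active.
Activator PexG is present, so *oxaA* is transcribed.
→ *oxaA* is ON.
ppGpp is present, so RudH is active.
Ornithine is absent, so IrpP is inactive.
With repressor RudH bound, *vorP* is not transcribed.
→ *vorP* is OFF.
Zn²⁺ is absent, so KepH is active.
Fuculose is present, so VorS is active.
With repressor VorS bound, *pexR* is not transcribed.
So PexR is not produced.
Activator KepH is present, so *holU* is transcribed.
→ *holU* is ON.
Mevalonate is present, so MibB is inactive.
Required activator MibB is absent, so *oxaW* is not transcribed.
→ *oxaW* is OFF.
Shikimate is present, so CilJ is inactive.
Turanose is present, so NolM is inactive.
Required activator NolM is absent, so *yilA* is not transcribed.
→ *yilA* is OFF.
2 of the 5 genes are transcribed.

2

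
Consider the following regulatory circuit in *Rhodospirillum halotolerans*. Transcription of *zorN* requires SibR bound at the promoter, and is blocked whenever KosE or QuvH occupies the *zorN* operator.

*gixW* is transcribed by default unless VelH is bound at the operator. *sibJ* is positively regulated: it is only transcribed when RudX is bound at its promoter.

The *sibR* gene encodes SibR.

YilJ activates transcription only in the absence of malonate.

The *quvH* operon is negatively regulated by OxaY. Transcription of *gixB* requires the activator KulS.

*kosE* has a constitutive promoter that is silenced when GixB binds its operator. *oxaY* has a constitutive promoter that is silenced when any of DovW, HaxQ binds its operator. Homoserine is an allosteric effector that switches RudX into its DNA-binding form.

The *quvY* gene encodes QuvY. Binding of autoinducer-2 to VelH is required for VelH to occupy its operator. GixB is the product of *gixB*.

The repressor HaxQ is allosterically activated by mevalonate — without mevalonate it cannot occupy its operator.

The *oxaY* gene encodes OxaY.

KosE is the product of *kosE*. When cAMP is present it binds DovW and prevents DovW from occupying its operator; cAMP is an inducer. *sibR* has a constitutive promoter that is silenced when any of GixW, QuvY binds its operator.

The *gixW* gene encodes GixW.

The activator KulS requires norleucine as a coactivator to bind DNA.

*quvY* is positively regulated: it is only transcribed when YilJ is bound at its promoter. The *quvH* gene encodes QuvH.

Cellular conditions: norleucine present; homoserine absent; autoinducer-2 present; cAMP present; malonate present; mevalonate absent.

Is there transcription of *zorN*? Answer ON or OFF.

Autoinducer-2 is present, so VelH is active.
With repressor VelH bound, *gixW* is not transcribed.
So GixW is not produced.
Malonate is present, so YilJ is inactive.
Required activator YilJ is absent, so *quvY* is not transcribed.
So QuvY is not produced.
With no repressor bound, *sibR* is transcribed.
So SibR is produced and active.
Norleucine is present, so KulS is active.
No repressor is bound and KulS is active, so *gixB* is transcribed.
So GixB is produced and active.
With repressor GixB bound, *kosE* is not transcribed.
So KosE is not produced.
cAMP is present, so DovW is inactive.
Mevalonate is absent, so HaxQ is inactive.
With no repressor bound, *oxaY* is transcribed.
So OxaY is produced and active.
With repressor OxaY bound, *quvH* is not transcribed.
So QuvH is not produced.
No repressor is bound and SibR is active, so *zorN* is transcribed.

ON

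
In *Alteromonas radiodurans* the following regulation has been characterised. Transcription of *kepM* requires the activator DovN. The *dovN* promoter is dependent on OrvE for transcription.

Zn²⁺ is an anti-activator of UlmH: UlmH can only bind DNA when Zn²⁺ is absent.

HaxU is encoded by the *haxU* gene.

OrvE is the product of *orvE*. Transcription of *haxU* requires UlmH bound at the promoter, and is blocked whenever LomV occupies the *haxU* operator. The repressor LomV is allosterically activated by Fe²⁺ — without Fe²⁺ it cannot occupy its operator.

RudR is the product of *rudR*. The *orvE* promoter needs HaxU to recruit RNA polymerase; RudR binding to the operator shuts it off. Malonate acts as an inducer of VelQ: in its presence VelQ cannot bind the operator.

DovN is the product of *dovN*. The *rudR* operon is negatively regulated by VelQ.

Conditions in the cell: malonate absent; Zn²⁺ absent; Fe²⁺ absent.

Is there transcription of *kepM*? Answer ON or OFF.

ON

Malonate is absent, so VelQ is active.
With repressor VelQ bound, *rudR* is not transcribed.
So RudR is not produced.
Zn²⁺ is absent, so UlmH is active.
Fe²⁺ is absent, so LomV is inactive.
No repressor is bound and UlmH is active, so *haxU* is transcribed.
So HaxU is produced and active.
No repressor is bound and HaxU is active, so *orvE* is transcribed.
So OrvE is produced and active.
No repressor is bound and OrvE is active, so *dovN* is transcribed.
So DovN is produced and active.
No repressor is bound and DovN is active, so *kepM* is transcribed.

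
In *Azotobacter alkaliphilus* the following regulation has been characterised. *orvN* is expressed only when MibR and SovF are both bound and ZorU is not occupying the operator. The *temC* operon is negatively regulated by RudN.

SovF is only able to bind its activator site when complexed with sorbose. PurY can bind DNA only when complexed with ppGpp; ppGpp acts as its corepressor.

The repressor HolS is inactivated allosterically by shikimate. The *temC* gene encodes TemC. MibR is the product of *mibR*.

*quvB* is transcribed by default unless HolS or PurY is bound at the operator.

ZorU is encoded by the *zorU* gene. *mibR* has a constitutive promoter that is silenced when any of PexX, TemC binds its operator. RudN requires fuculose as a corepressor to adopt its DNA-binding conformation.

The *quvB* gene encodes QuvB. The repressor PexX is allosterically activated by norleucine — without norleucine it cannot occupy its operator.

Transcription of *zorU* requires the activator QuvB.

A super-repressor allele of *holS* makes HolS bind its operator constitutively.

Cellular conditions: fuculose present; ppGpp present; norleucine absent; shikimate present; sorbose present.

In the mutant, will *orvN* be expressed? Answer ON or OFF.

HolS is constitutively active in this strain.
ppGpp is present, so PurY is active.
With repressor HolS bound, *quvB* is not transcribed.
So QuvB is not produced.
Required activator QuvB is absent, so *zorU* is not transcribed.
So ZorU is not produced.
Norleucine is absent, so PexX is inactive.
Fuculose is present, so RudN is active.
With repressor RudN bound, *temC* is not transcribed.
So TemC is not produced.
With no repressor bound, *mibR* is transcribed.
So MibR is produced and active.
Sorbose is present, so SovF is active.
No repressor is bound and MibR and SovF are active, so *orvN* is transcribed.

ON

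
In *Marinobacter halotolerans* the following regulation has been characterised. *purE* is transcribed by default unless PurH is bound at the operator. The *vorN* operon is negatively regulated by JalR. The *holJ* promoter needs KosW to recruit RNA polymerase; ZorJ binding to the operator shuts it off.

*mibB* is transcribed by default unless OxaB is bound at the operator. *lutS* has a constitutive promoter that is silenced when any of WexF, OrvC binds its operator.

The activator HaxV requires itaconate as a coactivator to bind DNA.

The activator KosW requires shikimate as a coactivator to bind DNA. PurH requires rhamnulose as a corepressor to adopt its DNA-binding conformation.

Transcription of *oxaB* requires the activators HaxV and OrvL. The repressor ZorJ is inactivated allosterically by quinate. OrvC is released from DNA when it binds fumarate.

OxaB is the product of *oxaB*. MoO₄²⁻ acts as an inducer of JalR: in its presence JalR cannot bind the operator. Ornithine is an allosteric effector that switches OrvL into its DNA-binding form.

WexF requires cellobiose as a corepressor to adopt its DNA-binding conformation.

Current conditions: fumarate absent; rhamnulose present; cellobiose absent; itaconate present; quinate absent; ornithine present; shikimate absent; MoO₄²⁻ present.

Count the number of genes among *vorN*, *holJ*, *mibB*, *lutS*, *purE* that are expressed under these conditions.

MoO₄²⁻ is present, so JalR is inactive.
With no repressor bound, *vorN* is transcribed.
→ *vorN* is ON.
Shikimate is absent, so KosW is inactive.
Quinate is absent, so ZorJ is active.
With repressor ZorJ bound, *holJ* is not transcribed.
→ *holJ* is OFF.
Itaconate is present, so HaxV is active.
Ornithine is present, so OrvL is active.
No repressor is bound and HaxV and OrvL are active, so *oxaB* is transcribed.
So OxaB is produced and active.
With repressor OxaB bound, *mibB* is not transcribed.
→ *mibB* is OFF.
Cellobiose is absent, so WexF is inactive.
Fumarate is absent, so OrvC is active.
With repressor OrvC bound, *lutS* is not transcribed.
→ *lutS* is OFF.
Rhamnulose is present, so PurH is active.
With repressor PurH bound, *purE* is not transcribed.
→ *purE* is OFF.
1 of the 5 genes is transcribed.

1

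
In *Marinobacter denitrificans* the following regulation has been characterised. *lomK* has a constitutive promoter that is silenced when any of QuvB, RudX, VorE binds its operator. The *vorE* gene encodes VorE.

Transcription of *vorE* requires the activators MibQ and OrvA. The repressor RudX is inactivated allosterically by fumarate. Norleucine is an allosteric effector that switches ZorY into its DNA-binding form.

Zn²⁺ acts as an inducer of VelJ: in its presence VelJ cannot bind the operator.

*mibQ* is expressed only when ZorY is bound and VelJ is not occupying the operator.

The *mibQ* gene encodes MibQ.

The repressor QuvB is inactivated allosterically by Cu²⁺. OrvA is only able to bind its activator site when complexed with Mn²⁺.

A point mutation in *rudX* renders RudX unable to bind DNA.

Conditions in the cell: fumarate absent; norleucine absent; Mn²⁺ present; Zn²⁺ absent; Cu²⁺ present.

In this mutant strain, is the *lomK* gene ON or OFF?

Cu²⁺ is present, so QuvB is inactive.
RudX is non-functional in this strain, so it has no effect.
Zn²⁺ is absent, so VelJ is active.
Norleucine is absent, so ZorY is inactive.
With repressor VelJ bound, *mibQ* is not transcribed.
So MibQ is not produced.
Mn²⁺ is present, so OrvA is active.
Required activator MibQ is absent, so *vorE* is not transcribed.
So VorE is not produced.
With no repressor bound, *lomK* is transcribed.

ON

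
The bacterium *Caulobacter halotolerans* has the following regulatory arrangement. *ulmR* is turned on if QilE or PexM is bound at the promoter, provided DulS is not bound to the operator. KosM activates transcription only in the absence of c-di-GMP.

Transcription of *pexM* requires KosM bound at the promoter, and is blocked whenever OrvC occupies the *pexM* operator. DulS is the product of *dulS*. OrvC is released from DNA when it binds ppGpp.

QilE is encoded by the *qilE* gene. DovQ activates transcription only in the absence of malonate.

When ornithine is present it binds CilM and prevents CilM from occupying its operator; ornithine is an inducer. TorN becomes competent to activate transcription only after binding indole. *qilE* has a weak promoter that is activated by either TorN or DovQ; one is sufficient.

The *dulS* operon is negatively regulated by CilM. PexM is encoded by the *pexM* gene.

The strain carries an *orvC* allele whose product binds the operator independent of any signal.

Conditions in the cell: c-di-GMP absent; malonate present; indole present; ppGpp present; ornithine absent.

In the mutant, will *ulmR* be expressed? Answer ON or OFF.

Indole is present, so TorN is active.
Malonate is present, so DovQ is inactive.
Activator TorN is present, so *qilE* is transcribed.
So QilE is produced and active.
Ornithine is absent, so CilM is active.
With repressor CilM bound, *dulS* is not transcribed.
So DulS is not produced.
c-di-GMP is absent, so KosM is active.
OrvC is constitutively active in this strain.
With repressor OrvC bound, *pexM* is not transcribed.
So PexM is not produced.
Activator QilE is present, so *ulmR* is transcribed.

ON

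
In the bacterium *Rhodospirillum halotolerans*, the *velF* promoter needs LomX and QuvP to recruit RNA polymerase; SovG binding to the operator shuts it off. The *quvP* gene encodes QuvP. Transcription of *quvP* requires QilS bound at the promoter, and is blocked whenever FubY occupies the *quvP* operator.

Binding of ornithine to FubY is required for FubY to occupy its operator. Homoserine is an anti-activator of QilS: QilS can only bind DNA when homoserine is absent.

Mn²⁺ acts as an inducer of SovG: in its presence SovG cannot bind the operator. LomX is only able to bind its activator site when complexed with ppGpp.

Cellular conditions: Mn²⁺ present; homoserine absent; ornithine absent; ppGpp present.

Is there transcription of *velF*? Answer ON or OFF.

ON

Mn²⁺ is present, so SovG is inactive.
ppGpp is present, so LomX is active.
Homoserine is absent, so QilS is active.
Ornithine is absent, so FubY is inactive.
No repressor is bound and QilS is active, so *quvP* is transcribed.
So QuvP is produced and active.
No repressor is bound and LomX and QuvP are active, so *velF* is transcribed.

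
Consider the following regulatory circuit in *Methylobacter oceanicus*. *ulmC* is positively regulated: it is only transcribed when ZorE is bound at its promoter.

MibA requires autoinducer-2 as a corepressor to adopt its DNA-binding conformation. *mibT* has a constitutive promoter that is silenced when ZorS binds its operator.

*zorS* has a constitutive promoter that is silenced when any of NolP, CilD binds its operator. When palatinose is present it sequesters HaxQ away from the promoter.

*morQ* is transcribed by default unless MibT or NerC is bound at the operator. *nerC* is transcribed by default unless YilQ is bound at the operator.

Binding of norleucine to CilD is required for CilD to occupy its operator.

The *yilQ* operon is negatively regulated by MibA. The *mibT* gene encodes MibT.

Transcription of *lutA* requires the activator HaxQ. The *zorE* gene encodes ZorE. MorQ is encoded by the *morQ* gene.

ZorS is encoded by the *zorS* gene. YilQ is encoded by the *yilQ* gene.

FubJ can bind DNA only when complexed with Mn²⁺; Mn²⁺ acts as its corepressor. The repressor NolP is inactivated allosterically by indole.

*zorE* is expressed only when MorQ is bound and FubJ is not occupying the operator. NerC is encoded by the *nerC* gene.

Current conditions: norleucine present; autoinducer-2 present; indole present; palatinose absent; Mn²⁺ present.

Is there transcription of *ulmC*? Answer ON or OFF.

OFF

Indole is present, so NolP is inactive.
Norleucine is present, so CilD is active.
With repressor CilD bound, *zorS* is not transcribed.
So ZorS is not produced.
With no repressor bound, *mibT* is transcribed.
So MibT is produced and active.
Autoinducer-2 is present, so MibA is active.
With repressor MibA bound, *yilQ* is not transcribed.
So YilQ is not produced.
With no repressor bound, *nerC* is transcribed.
So NerC is produced and active.
With repressor MibT bound, *morQ* is not transcribed.
So MorQ is not produced.
Mn²⁺ is present, so FubJ is active.
With repressor FubJ bound, *zorE* is not transcribed.
So ZorE is not produced.
Required activator ZorE is absent, so *ulmC* is not transcribed.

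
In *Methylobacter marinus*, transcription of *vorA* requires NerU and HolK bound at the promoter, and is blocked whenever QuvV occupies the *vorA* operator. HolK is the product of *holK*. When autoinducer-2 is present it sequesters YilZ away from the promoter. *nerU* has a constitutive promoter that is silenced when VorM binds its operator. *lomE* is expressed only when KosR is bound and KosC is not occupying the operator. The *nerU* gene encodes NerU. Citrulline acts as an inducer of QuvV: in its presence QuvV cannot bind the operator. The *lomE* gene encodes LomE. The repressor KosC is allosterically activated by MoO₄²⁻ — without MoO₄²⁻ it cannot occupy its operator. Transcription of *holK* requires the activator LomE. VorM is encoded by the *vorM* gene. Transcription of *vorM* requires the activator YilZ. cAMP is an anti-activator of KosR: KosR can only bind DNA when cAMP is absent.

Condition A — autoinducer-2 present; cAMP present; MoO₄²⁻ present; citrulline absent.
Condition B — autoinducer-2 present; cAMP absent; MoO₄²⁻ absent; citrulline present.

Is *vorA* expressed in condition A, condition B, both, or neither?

B only

Condition A:
Autoinducer-2 is present, so YilZ is inactive.
Required activator YilZ is absent, so *vorM* is not transcribed.
So VorM is not produced.
With no repressor bound, *nerU* is transcribed.
So NerU is produced and active.
cAMP is present, so KosR is inactive.
MoO₄²⁻ is present, so KosC is active.
With repressor KosC bound, *lomE* is not transcribed.
So LomE is not produced.
Required activator LomE is absent, so *holK* is not transcribed.
So HolK is not produced.
Citrulline is absent, so QuvV is active.
With repressor QuvV bound, *vorA* is not transcribed.
→ *vorA* is OFF in A.
Condition B:
Autoinducer-2 is present, so YilZ is inactive.
Required activator YilZ is absent, so *vorM* is not transcribed.
So VorM is not produced.
With no repressor bound, *nerU* is transcribed.
So NerU is produced and active.
cAMP is absent, so KosR is active.
MoO₄²⁻ is absent, so KosC is inactive.
No repressor is bound and KosR is active, so *lomE* is transcribed.
So LomE is produced and active.
No repressor is bound and LomE is active, so *holK* is transcribed.
So HolK is produced and active.
Citrulline is present, so QuvV is inactive.
No repressor is bound and NerU and HolK are active, so *vorA* is transcribed.
→ *vorA* is ON in B.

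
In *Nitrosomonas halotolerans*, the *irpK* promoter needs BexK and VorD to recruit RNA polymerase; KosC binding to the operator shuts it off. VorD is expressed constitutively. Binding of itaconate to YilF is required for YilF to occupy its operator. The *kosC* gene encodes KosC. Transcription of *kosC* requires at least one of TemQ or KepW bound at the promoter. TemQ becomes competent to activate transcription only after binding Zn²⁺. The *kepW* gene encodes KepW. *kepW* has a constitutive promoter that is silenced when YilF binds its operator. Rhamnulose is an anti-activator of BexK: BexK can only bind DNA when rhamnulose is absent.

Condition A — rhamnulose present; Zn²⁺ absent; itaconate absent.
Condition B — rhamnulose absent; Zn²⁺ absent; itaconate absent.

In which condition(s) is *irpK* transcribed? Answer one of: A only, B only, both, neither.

Condition A:
Rhamnulose is present, so BexK is inactive.
Zn²⁺ is absent, so TemQ is inactive.
Itaconate is absent, so YilF is inactive.
With no repressor bound, *kepW* is transcribed.
So KepW is produced and active.
Activator KepW is present, so *kosC* is transcribed.
So KosC is produced and active.
VorD is produced constitutively and is active.
With repressor KosC bound, *irpK* is not transcribed.
→ *irpK* is OFF in A.
Condition B:
Rhamnulose is absent, so BexK is active.
Zn²⁺ is absent, so TemQ is inactive.
Itaconate is absent, so YilF is inactive.
With no repressor bound, *kepW* is transcribed.
So KepW is produced and active.
Activator KepW is present, so *kosC* is transcribed.
So KosC is produced and active.
VorD is produced constitutively and is active.
With repressor KosC bound, *irpK* is not transcribed.
→ *irpK* is OFF in B.

neither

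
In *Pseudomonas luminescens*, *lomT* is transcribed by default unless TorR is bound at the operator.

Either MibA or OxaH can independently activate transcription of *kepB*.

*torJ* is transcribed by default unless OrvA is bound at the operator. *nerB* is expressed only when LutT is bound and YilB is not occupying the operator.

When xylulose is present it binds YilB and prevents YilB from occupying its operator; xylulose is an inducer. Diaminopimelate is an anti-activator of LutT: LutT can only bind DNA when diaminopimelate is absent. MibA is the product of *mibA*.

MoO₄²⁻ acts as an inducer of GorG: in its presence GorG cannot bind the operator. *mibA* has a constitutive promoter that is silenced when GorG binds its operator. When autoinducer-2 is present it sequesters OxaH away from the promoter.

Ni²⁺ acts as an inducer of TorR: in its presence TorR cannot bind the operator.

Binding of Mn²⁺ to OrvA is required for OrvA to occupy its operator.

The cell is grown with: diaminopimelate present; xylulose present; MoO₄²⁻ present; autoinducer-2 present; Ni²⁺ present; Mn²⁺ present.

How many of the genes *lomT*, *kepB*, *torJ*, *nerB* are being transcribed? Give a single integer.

Ni²⁺ is present, so TorR is inactive.
With no repressor bound, *lomT* is transcribed.
→ *lomT* is ON.
MoO₄²⁻ is present, so GorG is inactive.
With no repressor bound, *mibA* is transcribed.
So MibA is produced and active.
Autoinducer-2 is present, so OxaH is inactive.
Activator MibA is present, so *kepB* is transcribed.
→ *kepB* is ON.
Mn²⁺ is present, so OrvA is active.
With repressor OrvA bound, *torJ* is not transcribed.
→ *torJ* is OFF.
Diaminopimelate is present, so LutT is inactive.
Xylulose is present, so YilB is inactive.
Required activator LutT is absent, so *nerB* is not transcribed.
→ *nerB* is OFF.
2 of the 4 genes are transcribed.

2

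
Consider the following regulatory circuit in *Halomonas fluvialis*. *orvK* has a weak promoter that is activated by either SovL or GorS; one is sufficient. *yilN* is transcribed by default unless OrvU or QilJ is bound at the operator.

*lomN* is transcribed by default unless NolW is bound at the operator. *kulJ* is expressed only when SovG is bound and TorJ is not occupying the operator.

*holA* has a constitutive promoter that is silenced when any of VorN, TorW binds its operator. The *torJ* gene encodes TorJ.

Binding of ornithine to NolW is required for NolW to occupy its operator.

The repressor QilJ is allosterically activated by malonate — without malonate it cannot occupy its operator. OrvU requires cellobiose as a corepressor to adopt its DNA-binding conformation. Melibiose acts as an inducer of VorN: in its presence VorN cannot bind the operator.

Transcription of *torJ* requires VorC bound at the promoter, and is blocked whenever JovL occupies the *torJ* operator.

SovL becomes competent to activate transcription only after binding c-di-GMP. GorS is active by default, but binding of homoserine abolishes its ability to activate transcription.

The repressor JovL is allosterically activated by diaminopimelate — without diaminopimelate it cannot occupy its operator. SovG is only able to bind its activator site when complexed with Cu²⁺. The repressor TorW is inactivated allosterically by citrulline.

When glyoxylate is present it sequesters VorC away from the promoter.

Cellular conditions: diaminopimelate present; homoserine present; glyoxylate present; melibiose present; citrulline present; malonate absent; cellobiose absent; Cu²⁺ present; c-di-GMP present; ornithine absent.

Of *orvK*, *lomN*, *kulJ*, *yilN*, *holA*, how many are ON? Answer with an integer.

5

c-di-GMP is present, so SovL is active.
Homoserine is present, so GorS is inactive.
Activator SovL is present, so *orvK* is transcribed.
→ *orvK* is ON.
Ornithine is absent, so NolW is inactive.
With no repressor bound, *lomN* is transcribed.
→ *lomN* is ON.
Cu²⁺ is present, so SovG is active.
Glyoxylate is present, so VorC is inactive.
Diaminopimelate is present, so JovL is active.
With repressor JovL bound, *torJ* is not transcribed.
So TorJ is not produced.
No repressor is bound and SovG is active, so *kulJ* is transcribed.
→ *kulJ* is ON.
Cellobiose is absent, so OrvU is inactive.
Malonate is absent, so QilJ is inactive.
With no repressor bound, *yilN* is transcribed.
→ *yilN* is ON.
Melibiose is present, so VorN is inactive.
Citrulline is present, so TorW is inactive.
With no repressor bound, *holA* is transcribed.
→ *holA* is ON.
5 of the 5 genes are transcribed.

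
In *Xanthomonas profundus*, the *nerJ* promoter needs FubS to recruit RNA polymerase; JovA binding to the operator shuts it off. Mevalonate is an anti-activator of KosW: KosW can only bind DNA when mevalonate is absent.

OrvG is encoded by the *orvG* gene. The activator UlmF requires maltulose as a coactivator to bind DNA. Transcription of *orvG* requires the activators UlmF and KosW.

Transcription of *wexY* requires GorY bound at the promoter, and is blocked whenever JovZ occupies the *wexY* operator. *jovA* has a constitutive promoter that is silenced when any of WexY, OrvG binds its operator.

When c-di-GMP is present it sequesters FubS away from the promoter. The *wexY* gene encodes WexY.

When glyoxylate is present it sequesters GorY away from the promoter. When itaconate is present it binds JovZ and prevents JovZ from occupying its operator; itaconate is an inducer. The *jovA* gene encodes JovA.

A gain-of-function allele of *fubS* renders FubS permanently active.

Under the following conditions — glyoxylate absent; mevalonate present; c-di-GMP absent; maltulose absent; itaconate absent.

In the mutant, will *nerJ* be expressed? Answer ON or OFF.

Itaconate is absent, so JovZ is active.
Glyoxylate is absent, so GorY is active.
With repressor JovZ bound, *wexY* is not transcribed.
So WexY is not produced.
Maltulose is absent, so UlmF is inactive.
Mevalonate is present, so KosW is inactive.
Required activator UlmF is absent, so *orvG* is not transcribed.
So OrvG is not produced.
With no repressor bound, *jovA* is transcribed.
So JovA is produced and active.
FubS is constitutively active in this strain.
With repressor JovA bound, *nerJ* is not transcribed.

OFF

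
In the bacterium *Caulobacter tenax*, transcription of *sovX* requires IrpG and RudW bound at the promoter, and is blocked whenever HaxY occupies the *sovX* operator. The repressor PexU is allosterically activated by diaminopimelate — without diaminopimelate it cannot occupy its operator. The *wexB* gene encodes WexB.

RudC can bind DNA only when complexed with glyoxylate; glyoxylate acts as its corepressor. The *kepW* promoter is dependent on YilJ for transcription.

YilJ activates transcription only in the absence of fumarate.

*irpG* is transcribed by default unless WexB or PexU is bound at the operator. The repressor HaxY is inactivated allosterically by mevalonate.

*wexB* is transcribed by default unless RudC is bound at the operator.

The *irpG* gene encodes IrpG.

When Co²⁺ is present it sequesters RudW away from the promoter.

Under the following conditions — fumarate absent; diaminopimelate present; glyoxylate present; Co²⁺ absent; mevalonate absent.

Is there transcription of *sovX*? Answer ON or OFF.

OFF

Glyoxylate is present, so RudC is active.
With repressor RudC bound, *wexB* is not transcribed.
So WexB is not produced.
Diaminopimelate is present, so PexU is active.
With repressor PexU bound, *irpG* is not transcribed.
So IrpG is not produced.
Co²⁺ is absent, so RudW is active.
Mevalonate is absent, so HaxY is active.
With repressor HaxY bound, *sovX* is not transcribed.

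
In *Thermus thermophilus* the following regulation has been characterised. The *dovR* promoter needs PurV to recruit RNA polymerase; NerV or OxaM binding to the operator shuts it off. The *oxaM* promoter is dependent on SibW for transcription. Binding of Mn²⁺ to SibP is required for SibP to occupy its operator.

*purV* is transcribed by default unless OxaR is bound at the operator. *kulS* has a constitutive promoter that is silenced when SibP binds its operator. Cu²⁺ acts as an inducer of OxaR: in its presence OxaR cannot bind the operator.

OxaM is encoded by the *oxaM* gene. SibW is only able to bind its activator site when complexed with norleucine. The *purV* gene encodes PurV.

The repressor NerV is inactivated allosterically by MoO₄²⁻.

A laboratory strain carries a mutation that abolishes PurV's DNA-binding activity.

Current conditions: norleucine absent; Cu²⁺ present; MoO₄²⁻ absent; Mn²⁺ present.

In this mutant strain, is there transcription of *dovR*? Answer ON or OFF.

OFF

MoO₄²⁻ is absent, so NerV is active.
PurV is non-functional in this strain, so it has no effect.
Norleucine is absent, so SibW is inactive.
Required activator SibW is absent, so *oxaM* is not transcribed.
So OxaM is not produced.
With repressor NerV bound, *dovR* is not transcribed.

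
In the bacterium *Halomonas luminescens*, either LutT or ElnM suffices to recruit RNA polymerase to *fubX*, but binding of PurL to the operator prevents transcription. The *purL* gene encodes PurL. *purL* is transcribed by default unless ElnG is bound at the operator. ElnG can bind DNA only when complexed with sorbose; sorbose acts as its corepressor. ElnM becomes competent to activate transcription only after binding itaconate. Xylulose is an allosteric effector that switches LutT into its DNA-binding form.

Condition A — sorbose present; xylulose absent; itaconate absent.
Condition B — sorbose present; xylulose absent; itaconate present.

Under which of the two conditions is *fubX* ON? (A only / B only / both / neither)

B only

Condition A:
Sorbose is present, so ElnG is active.
With repressor ElnG bound, *purL* is not transcribed.
So PurL is not produced.
Xylulose is absent, so LutT is inactive.
Itaconate is absent, so ElnM is inactive.
No activator is available at the *fubX* promoter, so *fubX* is not transcribed.
→ *fubX* is OFF in A.
Condition B:
Sorbose is present, so ElnG is active.
With repressor ElnG bound, *purL* is not transcribed.
So PurL is not produced.
Xylulose is absent, so LutT is inactive.
Itaconate is present, so ElnM is active.
Activator ElnM is present, so *fubX* is transcribed.
→ *fubX* is ON in B.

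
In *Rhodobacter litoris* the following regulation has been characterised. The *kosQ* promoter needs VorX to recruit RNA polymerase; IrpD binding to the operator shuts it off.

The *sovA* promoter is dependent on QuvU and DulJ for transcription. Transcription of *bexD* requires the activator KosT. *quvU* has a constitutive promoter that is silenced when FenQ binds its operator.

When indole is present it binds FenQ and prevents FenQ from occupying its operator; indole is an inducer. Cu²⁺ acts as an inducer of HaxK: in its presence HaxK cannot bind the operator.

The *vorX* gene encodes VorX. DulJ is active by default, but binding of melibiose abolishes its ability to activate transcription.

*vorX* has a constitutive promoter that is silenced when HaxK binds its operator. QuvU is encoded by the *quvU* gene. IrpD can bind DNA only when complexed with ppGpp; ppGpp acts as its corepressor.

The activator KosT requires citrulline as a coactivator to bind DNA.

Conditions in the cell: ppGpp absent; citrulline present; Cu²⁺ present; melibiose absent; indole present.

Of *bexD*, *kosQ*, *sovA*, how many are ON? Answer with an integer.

3

Citrulline is present, so KosT is active.
No repressor is bound and KosT is active, so *bexD* is transcribed.
→ *bexD* is ON.
Cu²⁺ is present, so HaxK is inactive.
With no repressor bound, *vorX* is transcribed.
So VorX is produced and active.
ppGpp is absent, so IrpD is inactive.
No repressor is bound and VorX is active, so *kosQ* is transcribed.
→ *kosQ* is ON.
Indole is present, so FenQ is inactive.
With no repressor bound, *quvU* is transcribed.
So QuvU is produced and active.
Melibiose is absent, so DulJ is active.
No repressor is bound and QuvU and DulJ are active, so *sovA* is transcribed.
→ *sovA* is ON.
3 of the 3 genes are transcribed.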